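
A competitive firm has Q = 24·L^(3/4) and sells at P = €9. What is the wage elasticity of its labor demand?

MP_L = (3/4)·24·L^(-1/4), so P·MP_L = w gives 162·L^(-1/4) = w.
Solving, L(w) = (162/w)^(4). This is a constant-elasticity form: L ∝ w^(−4), so ε = −4.

ε = -4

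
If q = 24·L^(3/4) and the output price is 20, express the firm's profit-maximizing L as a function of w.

L(w) = (360/w)^(4)

MP_L = (3/4)·24·L^(-1/4) = 18·L^(-1/4).
Setting P·MP_L = w: 360·L^(-1/4) = w.
Solving for L: L^(-1/4) = w/360, so L = (360/w)^(4).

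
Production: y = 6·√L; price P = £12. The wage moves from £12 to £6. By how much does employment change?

From P·MP_L = w with MP_L = 3·L^(-1/2), the labor demand is L(w) = (36/w)^(2).
At w = 12: L = 9. At w = 6: L = 36.
ΔL = 36 − 9 = 27.

ΔL = 27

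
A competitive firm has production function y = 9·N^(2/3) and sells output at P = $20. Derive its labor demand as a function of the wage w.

MP_N = (2/3)·9·N^(-1/3) = 6·N^(-1/3).
Setting P·MP_N = w: 120·N^(-1/3) = w.
Solving for N: N^(-1/3) = w/120, so N = (120/w)^(3).

N(w) = 1728000/w³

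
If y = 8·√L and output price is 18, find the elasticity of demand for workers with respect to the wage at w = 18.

ε = -2

MP_L = (1/2)·8·L^(-1/2), so P·MP_L = w gives 72·L^(-1/2) = w.
Solving, L(w) = (72/w)^(2). This is a constant-elasticity form: L ∝ w^(−2), so ε = −2.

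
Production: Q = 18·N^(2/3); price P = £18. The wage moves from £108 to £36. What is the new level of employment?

From P·MP_N = w with MP_N = 12·N^(-1/3), the labor demand is N(w) = (216/w)^(3).
At w = 108: N = 8. At w = 36: N = 216.

N* = 216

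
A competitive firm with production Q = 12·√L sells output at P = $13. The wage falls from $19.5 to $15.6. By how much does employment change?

ΔL = 9

From P·MP_L = w with MP_L = 6·L^(-1/2), the labor demand is L(w) = (78/w)^(2).
At w = 19.5: L = 16. At w = 15.6: L = 25.
ΔL = 25 − 16 = 9.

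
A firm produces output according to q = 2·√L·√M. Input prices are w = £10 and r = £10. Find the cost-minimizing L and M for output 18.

L* = 9, M* = 9

Cost minimization requires the marginal rate of technical substitution to equal the input-price ratio: MP_L/MP_M = w/r.
Here MP_L/MP_M = (1/2)·(M/L)/(1/2) = (M/L). Setting this equal to 10/10 = 1 gives M = L.
Substituting into q = 18: 2·L^(1/2)·(L)^(1/2) = 18.
Solving, L = 9 and M = 9.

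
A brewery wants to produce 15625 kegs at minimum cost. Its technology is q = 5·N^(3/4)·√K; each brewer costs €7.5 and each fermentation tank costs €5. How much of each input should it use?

N* = 625, K* = 625

Cost minimization requires the marginal rate of technical substitution to equal the input-price ratio: MP_N/MP_K = w/r.
Here MP_N/MP_K = (3/4)·(K/N)/(1/2) = 1.5·(K/N). Setting this equal to 7.5/5 = 1.5 gives K = N.
Substituting into q = 15625: 5·N^(3/4)·(N)^(1/2) = 15625.
Solving, N = 625 and K = 625.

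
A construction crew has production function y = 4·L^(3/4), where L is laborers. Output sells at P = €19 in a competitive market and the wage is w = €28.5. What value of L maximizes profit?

MP_L = (3/4)·4·L^(-1/4) = 3·L^(-1/4).
Profit maximization for a price taker requires P·MP_L = w: 19·3·L^(-1/4) = 28.5.
So L^(-1/4) = 0.5, which gives L = 16.

L* = 16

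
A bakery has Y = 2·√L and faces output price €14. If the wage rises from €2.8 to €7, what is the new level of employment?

L* = 4

From P·MP_L = w with MP_L = L^(-1/2), the labor demand is L(w) = (14/w)^(2).
At w = 2.8: L = 25. At w = 7: L = 4.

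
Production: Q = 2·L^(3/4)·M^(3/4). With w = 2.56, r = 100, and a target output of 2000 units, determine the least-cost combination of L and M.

L* = 625, M* = 16

Cost minimization requires the marginal rate of technical substitution to equal the input-price ratio: MP_L/MP_M = w/r.
Here MP_L/MP_M = (3/4)·(M/L)/(3/4) = (M/L). Setting this equal to 2.56/100 = 0.0256 gives M = 0.0256L.
Substituting into Q = 2000: 2·L^(3/4)·(0.0256L)^(3/4) = 2000.
Solving, L = 625 and M = 16.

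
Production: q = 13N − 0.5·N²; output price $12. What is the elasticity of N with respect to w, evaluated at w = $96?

ε = -1.6

From P·MP_N = w with MP_N = 13 − N, labor demand is N(w) = 13 − w/12.
dN/dw = −1/(12) = -1/12.
At w = 96, N = 5, so ε = (dN/dw)·(w/N) = (-1/12)·(96/5) = -1.6.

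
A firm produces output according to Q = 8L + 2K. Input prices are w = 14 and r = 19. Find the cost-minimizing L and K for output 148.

L* = 18.5, K* = 0

The inputs are perfect substitutes, so the firm uses whichever has the lower cost per unit of output.
Cost per unit of output via L is w/8 = 1.75; via K it is r/2 = 9.5. L is cheaper.
Producing Q = 148 with L alone: L = 18.5, K = 0.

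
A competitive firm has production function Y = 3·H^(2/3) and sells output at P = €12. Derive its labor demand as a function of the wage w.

MP_H = (2/3)·3·H^(-1/3) = 2·H^(-1/3).
Setting P·MP_H = w: 24·H^(-1/3) = w.
Solving for H: H^(-1/3) = w/24, so H = (24/w)^(3).

H(w) = 13824/w³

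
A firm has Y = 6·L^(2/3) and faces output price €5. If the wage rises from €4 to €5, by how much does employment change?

ΔL = -61

From P·MP_L = w with MP_L = 4·L^(-1/3), the labor demand is L(w) = (20/w)^(3).
At w = 4: L = 125. At w = 5: L = 64.
ΔL = 64 − 125 = -61.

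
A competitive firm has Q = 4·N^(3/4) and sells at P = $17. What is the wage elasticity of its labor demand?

ε = -4

MP_N = (3/4)·4·N^(-1/4), so P·MP_N = w gives 51·N^(-1/4) = w.
Solving, N(w) = (51/w)^(4). This is a constant-elasticity form: N ∝ w^(−4), so ε = −4.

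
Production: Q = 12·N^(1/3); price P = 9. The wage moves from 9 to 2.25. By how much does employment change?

From P·MP_N = w with MP_N = 4·N^(-2/3), the labor demand is N(w) = (36/w)^(3/2).
At w = 9: N = 8. At w = 2.25: N = 64.
ΔN = 64 − 8 = 56.

ΔN = 56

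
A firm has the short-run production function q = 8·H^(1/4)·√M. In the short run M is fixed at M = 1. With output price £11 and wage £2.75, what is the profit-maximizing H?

H* = 16

With M = 1, MP_H = (1/4)·8·H^(-3/4)·1^(1/2) = 2·H^(-3/4).
Profit maximization for a price taker requires P·MP_H = w: 11·2·H^(-3/4) = 2.75.
So H^(-3/4) = 0.125, which gives H = 16.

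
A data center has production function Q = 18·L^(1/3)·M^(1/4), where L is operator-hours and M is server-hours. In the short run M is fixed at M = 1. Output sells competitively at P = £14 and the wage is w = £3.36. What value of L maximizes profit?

With M = 1, MP_L = (1/3)·18·L^(-2/3)·1^(1/4) = 6·L^(-2/3).
Profit maximization for a price taker requires P·MP_L = w: 14·6·L^(-2/3) = 3.36.
So L^(-2/3) = 0.04, which gives L = 125.

L* = 125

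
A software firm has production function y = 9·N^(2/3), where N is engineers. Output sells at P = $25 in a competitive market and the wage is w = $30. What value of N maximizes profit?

N* = 125

MP_N = (2/3)·9·N^(-1/3) = 6·N^(-1/3).
Profit maximization for a price taker requires P·MP_N = w: 25·6·N^(-1/3) = 30.
So N^(-1/3) = 0.2, which gives N = 125.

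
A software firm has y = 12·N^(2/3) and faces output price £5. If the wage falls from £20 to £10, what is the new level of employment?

From P·MP_N = w with MP_N = 8·N^(-1/3), the labor demand is N(w) = (40/w)^(3).
At w = 20: N = 8. At w = 10: N = 64.

N* = 64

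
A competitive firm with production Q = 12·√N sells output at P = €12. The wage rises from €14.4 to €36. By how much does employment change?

From P·MP_N = w with MP_N = 6·N^(-1/2), the labor demand is N(w) = (72/w)^(2).
At w = 14.4: N = 25. At w = 36: N = 4.
ΔN = 4 − 25 = -21.

ΔN = -21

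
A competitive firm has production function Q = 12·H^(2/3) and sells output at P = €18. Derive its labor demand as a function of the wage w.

MP_H = (2/3)·12·H^(-1/3) = 8·H^(-1/3).
Setting P·MP_H = w: 144·H^(-1/3) = w.
Solving for H: H^(-1/3) = w/144, so H = (144/w)^(3).

H(w) = 2985984/w³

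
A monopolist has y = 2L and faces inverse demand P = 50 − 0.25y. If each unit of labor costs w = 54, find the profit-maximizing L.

L* = 23

Marginal revenue from the inverse demand is MR = 50 − 0.5y.
The marginal product is MP_L = 2.
A monopolist hires until marginal revenue product equals the wage: MR·MP_L = w.
(50 − L)·2 = 54, so L = 23.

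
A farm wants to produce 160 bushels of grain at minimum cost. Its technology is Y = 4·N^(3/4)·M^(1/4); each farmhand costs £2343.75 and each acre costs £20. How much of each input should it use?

N* = 16, M* = 625

Cost minimization requires the marginal rate of technical substitution to equal the input-price ratio: MP_N/MP_M = w/r.
Here MP_N/MP_M = (3/4)·(M/N)/(1/4) = 3·(M/N). Setting this equal to 2343.75/20 = 117.1875 gives M = 39.0625N.
Substituting into Y = 160: 4·N^(3/4)·(39.0625N)^(1/4) = 160.
Solving, N = 16 and M = 625.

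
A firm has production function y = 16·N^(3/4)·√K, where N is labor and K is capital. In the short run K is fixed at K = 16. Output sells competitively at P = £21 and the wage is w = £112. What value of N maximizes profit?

With K = 16, MP_N = (3/4)·16·N^(-1/4)·16^(1/2) = 48·N^(-1/4).
Profit maximization for a price taker requires P·MP_N = w: 21·48·N^(-1/4) = 112.
So N^(-1/4) = 1/9, which gives N = 6561.

N* = 6561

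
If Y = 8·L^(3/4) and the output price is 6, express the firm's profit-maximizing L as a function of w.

MP_L = (3/4)·8·L^(-1/4) = 6·L^(-1/4).
Setting P·MP_L = w: 36·L^(-1/4) = w.
Solving for L: L^(-1/4) = w/36, so L = (36/w)^(4).

L(w) = 1679616/w^(4)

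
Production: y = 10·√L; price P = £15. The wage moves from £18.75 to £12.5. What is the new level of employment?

From P·MP_L = w with MP_L = 5·L^(-1/2), the labor demand is L(w) = (75/w)^(2).
At w = 18.75: L = 16. At w = 12.5: L = 36.

L* = 36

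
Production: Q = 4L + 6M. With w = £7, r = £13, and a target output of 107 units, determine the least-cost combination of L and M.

L* = 26.75, M* = 0

The inputs are perfect substitutes, so the firm uses whichever has the lower cost per unit of output.
Cost per unit of output via L is w/4 = 1.75; via M it is r/6 = 13/6. L is cheaper.
Producing Q = 107 with L alone: L = 26.75, M = 0.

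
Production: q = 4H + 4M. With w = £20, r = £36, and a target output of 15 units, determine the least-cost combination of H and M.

The inputs are perfect substitutes, so the firm uses whichever has the lower cost per unit of output.
Cost per unit of output via H is w/4 = 5; via M it is r/4 = 9. H is cheaper.
Producing q = 15 with H alone: H = 3.75, M = 0.

H* = 3.75, M* = 0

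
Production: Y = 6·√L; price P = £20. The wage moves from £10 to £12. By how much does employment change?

ΔL = -11

From P·MP_L = w with MP_L = 3·L^(-1/2), the labor demand is L(w) = (60/w)^(2).
At w = 10: L = 36. At w = 12: L = 25.
ΔL = 25 − 36 = -11.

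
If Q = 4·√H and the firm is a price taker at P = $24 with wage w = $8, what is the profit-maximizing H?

H* = 36

MP_H = (1/2)·4·H^(-1/2) = 2·H^(-1/2).
Profit maximization for a price taker requires P·MP_H = w: 24·2·H^(-1/2) = 8.
So H^(-1/2) = 1/6, which gives H = 36.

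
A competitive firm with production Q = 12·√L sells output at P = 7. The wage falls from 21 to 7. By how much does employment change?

ΔL = 32

From P·MP_L = w with MP_L = 6·L^(-1/2), the labor demand is L(w) = (42/w)^(2).
At w = 21: L = 4. At w = 7: L = 36.
ΔL = 36 − 4 = 32.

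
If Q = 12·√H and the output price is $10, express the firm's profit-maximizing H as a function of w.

MP_H = (1/2)·12·H^(-1/2) = 6·H^(-1/2).
Setting P·MP_H = w: 60·H^(-1/2) = w.
Solving for H: H^(-1/2) = w/60, so H = (60/w)^(2).

H(w) = 3600/w²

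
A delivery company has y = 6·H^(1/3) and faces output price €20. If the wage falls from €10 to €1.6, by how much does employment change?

From P·MP_H = w with MP_H = 2·H^(-2/3), the labor demand is H(w) = (40/w)^(3/2).
At w = 10: H = 8. At w = 1.6: H = 125.
ΔH = 125 − 8 = 117.

ΔH = 117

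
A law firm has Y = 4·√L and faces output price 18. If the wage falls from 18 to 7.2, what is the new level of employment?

L* = 25

From P·MP_L = w with MP_L = 2·L^(-1/2), the labor demand is L(w) = (36/w)^(2).
At w = 18: L = 4. At w = 7.2: L = 25.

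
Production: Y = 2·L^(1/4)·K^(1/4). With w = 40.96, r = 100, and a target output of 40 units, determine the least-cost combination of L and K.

Cost minimization requires the marginal rate of technical substitution to equal the input-price ratio: MP_L/MP_K = w/r.
Here MP_L/MP_K = (1/4)·(K/L)/(1/4) = (K/L). Setting this equal to 40.96/100 = 0.4096 gives K = 0.4096L.
Substituting into Y = 40: 2·L^(1/4)·(0.4096L)^(1/4) = 40.
Solving, L = 625 and K = 256.

L* = 625, K* = 256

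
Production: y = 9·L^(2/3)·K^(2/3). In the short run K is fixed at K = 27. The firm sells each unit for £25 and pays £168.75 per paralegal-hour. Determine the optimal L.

With K = 27, MP_L = (2/3)·9·L^(-1/3)·27^(2/3) = 54·L^(-1/3).
Profit maximization for a price taker requires P·MP_L = w: 25·54·L^(-1/3) = 168.75.
So L^(-1/3) = 0.125, which gives L = 512.

L* = 512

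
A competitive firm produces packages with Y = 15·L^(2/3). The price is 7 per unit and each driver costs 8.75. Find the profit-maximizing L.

L* = 512

MP_L = (2/3)·15·L^(-1/3) = 10·L^(-1/3).
Profit maximization for a price taker requires P·MP_L = w: 7·10·L^(-1/3) = 8.75.
So L^(-1/3) = 0.125, which gives L = 512.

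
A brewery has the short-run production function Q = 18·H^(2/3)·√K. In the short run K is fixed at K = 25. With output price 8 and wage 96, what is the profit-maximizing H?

H* = 125

With K = 25, MP_H = (2/3)·18·H^(-1/3)·25^(1/2) = 60·H^(-1/3).
Profit maximization for a price taker requires P·MP_H = w: 8·60·H^(-1/3) = 96.
So H^(-1/3) = 0.2, which gives H = 125.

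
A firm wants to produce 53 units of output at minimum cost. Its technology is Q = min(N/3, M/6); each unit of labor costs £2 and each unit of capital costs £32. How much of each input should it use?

N* = 159, M* = 318

With a fixed-proportions technology, the cost-minimizing bundle uses no slack in either input: N/3 = M/6 = Q.
So N = 3·53 = 159 and M = 6·53 = 318.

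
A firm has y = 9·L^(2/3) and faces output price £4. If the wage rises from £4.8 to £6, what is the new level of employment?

L* = 64

From P·MP_L = w with MP_L = 6·L^(-1/3), the labor demand is L(w) = (24/w)^(3).
At w = 4.8: L = 125. At w = 6: L = 64.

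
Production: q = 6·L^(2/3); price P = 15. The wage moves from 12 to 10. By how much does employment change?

ΔL = 91

From P·MP_L = w with MP_L = 4·L^(-1/3), the labor demand is L(w) = (60/w)^(3).
At w = 12: L = 125. At w = 10: L = 216.
ΔL = 216 − 125 = 91.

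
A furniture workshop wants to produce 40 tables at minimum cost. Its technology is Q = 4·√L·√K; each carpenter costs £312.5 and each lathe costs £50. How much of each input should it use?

Cost minimization requires the marginal rate of technical substitution to equal the input-price ratio: MP_L/MP_K = w/r.
Here MP_L/MP_K = (1/2)·(K/L)/(1/2) = (K/L). Setting this equal to 312.5/50 = 6.25 gives K = 6.25L.
Substituting into Q = 40: 4·L^(1/2)·(6.25L)^(1/2) = 40.
Solving, L = 4 and K = 25.

L* = 4, K* = 25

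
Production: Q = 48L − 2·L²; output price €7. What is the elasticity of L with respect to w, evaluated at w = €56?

From P·MP_L = w with MP_L = 48 − 4L, labor demand is L(w) = (48 − w/7)/4.
dL/dw = −1/(28) = -1/28.
At w = 56, L = 10, so ε = (dL/dw)·(w/L) = (-1/28)·(56/10) = -0.2.

ε = -0.2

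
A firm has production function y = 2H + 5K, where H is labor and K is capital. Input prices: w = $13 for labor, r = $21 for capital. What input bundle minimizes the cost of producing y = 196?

H* = 0, K* = 39.2

The inputs are perfect substitutes, so the firm uses whichever has the lower cost per unit of output.
Cost per unit of output via H is w/2 = 6.5; via K it is r/5 = 4.2. K is cheaper.
Producing y = 196 with K alone: H = 0, K = 39.2.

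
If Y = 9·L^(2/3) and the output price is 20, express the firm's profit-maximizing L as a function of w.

L(w) = 1728000/w³

MP_L = (2/3)·9·L^(-1/3) = 6·L^(-1/3).
Setting P·MP_L = w: 120·L^(-1/3) = w.
Solving for L: L^(-1/3) = w/120, so L = (120/w)^(3).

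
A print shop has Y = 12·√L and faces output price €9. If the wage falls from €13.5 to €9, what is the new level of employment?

L* = 36

From P·MP_L = w with MP_L = 6·L^(-1/2), the labor demand is L(w) = (54/w)^(2).
At w = 13.5: L = 16. At w = 9: L = 36.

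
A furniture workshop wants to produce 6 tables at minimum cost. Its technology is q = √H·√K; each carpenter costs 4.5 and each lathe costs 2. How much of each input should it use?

H* = 4, K* = 9

Cost minimization requires the marginal rate of technical substitution to equal the input-price ratio: MP_H/MP_K = w/r.
Here MP_H/MP_K = (1/2)·(K/H)/(1/2) = (K/H). Setting this equal to 4.5/2 = 2.25 gives K = 2.25H.
Substituting into q = 6: H^(1/2)·(2.25H)^(1/2) = 6.
Solving, H = 4 and K = 9.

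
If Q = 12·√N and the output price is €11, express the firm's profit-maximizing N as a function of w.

MP_N = (1/2)·12·N^(-1/2) = 6·N^(-1/2).
Setting P·MP_N = w: 66·N^(-1/2) = w.
Solving for N: N^(-1/2) = w/66, so N = (66/w)^(2).

N(w) = 4356/w²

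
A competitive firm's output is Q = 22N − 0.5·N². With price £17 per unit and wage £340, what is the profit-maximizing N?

The marginal product of N is MP_N = 22 − N.
A price-taking firm hires until the value of the marginal product equals the wage: P·MP_N = w, so 17·(22 − N) = 340.
Then 22 − N = 20, giving N = 2.

N* = 2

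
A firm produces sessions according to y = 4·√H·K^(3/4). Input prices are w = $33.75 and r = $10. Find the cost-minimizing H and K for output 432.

Cost minimization requires the marginal rate of technical substitution to equal the input-price ratio: MP_H/MP_K = w/r.
Here MP_H/MP_K = (1/2)·(K/H)/(3/4) = (2/3)·(K/H). Setting this equal to 33.75/10 = 3.375 gives K = 5.0625H.
Substituting into y = 432: 4·H^(1/2)·(5.0625H)^(3/4) = 432.
Solving, H = 16 and K = 81.

H* = 16, K* = 81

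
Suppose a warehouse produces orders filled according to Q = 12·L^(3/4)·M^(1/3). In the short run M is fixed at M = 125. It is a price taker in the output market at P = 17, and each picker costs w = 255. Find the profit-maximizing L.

L* = 81

With M = 125, MP_L = (3/4)·12·L^(-1/4)·125^(1/3) = 45·L^(-1/4).
Profit maximization for a price taker requires P·MP_L = w: 17·45·L^(-1/4) = 255.
So L^(-1/4) = 1/3, which gives L = 81.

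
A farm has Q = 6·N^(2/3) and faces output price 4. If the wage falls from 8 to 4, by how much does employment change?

From P·MP_N = w with MP_N = 4·N^(-1/3), the labor demand is N(w) = (16/w)^(3).
At w = 8: N = 8. At w = 4: N = 64.
ΔN = 64 − 8 = 56.

ΔN = 56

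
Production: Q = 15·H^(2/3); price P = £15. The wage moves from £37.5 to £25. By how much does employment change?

ΔH = 152

From P·MP_H = w with MP_H = 10·H^(-1/3), the labor demand is H(w) = (150/w)^(3).
At w = 37.5: H = 64. At w = 25: H = 216.
ΔH = 216 − 64 = 152.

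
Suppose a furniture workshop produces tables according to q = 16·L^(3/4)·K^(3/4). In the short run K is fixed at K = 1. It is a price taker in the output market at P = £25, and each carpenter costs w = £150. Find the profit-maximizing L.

L* = 16

With K = 1, MP_L = (3/4)·16·L^(-1/4)·1^(3/4) = 12·L^(-1/4).
Profit maximization for a price taker requires P·MP_L = w: 25·12·L^(-1/4) = 150.
So L^(-1/4) = 0.5, which gives L = 16.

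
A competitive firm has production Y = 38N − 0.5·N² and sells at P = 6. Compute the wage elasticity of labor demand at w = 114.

ε = -1

From P·MP_N = w with MP_N = 38 − N, labor demand is N(w) = 38 − w/6.
dN/dw = −1/(6) = -1/6.
At w = 114, N = 19, so ε = (dN/dw)·(w/N) = (-1/6)·(114/19) = -1.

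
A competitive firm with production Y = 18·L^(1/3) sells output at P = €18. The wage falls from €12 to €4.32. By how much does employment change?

From P·MP_L = w with MP_L = 6·L^(-2/3), the labor demand is L(w) = (108/w)^(3/2).
At w = 12: L = 27. At w = 4.32: L = 125.
ΔL = 125 − 27 = 98.

ΔL = 98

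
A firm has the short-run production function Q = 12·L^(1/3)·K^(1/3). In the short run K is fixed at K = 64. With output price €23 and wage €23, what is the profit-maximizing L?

With K = 64, MP_L = (1/3)·12·L^(-2/3)·64^(1/3) = 16·L^(-2/3).
Profit maximization for a price taker requires P·MP_L = w: 23·16·L^(-2/3) = 23.
So L^(-2/3) = 0.0625, which gives L = 64.

L* = 64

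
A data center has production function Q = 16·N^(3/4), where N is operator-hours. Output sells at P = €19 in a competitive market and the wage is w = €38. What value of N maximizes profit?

N* = 1296

MP_N = (3/4)·16·N^(-1/4) = 12·N^(-1/4).
Profit maximization for a price taker requires P·MP_N = w: 19·12·N^(-1/4) = 38.
So N^(-1/4) = 1/6, which gives N = 1296.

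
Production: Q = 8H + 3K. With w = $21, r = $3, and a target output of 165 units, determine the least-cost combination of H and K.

The inputs are perfect substitutes, so the firm uses whichever has the lower cost per unit of output.
Cost per unit of output via H is w/8 = 2.625; via K it is r/3 = 1. K is cheaper.
Producing Q = 165 with K alone: H = 0, K = 55.

H* = 0, K* = 55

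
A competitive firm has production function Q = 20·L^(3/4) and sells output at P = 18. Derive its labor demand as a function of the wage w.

MP_L = (3/4)·20·L^(-1/4) = 15·L^(-1/4).
Setting P·MP_L = w: 270·L^(-1/4) = w.
Solving for L: L^(-1/4) = w/270, so L = (270/w)^(4).

L(w) = (270/w)^(4)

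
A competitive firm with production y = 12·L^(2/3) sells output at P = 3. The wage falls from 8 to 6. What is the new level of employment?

L* = 64

From P·MP_L = w with MP_L = 8·L^(-1/3), the labor demand is L(w) = (24/w)^(3).
At w = 8: L = 27. At w = 6: L = 64.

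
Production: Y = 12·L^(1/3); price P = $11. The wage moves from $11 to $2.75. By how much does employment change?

ΔL = 56

From P·MP_L = w with MP_L = 4·L^(-2/3), the labor demand is L(w) = (44/w)^(3/2).
At w = 11: L = 8. At w = 2.75: L = 64.
ΔL = 64 − 8 = 56.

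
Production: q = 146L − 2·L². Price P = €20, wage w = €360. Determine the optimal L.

The marginal product of L is MP_L = 146 − 4L.
A price-taking firm hires until the value of the marginal product equals the wage: P·MP_L = w, so 20·(146 − 4L) = 360.
Then 146 − 4L = 18, giving L = 32.

L* = 32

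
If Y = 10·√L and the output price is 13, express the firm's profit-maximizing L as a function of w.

MP_L = (1/2)·10·L^(-1/2) = 5·L^(-1/2).
Setting P·MP_L = w: 65·L^(-1/2) = w.
Solving for L: L^(-1/2) = w/65, so L = (65/w)^(2).

L(w) = 4225/w²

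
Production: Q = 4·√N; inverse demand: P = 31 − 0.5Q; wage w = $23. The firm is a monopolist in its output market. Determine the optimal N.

Marginal revenue from the inverse demand is MR = 31 − Q.
The marginal product is MP_N = 2·N^(-1/2).
A monopolist hires until marginal revenue product equals the wage: MR·MP_N = w.
At N, Q = 4·√N. Substituting and solving: (31 − 4·√N)·2·N^(-1/2) = 23 gives N = 4.

N* = 4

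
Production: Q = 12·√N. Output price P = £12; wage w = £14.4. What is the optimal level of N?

MP_N = (1/2)·12·N^(-1/2) = 6·N^(-1/2).
Profit maximization for a price taker requires P·MP_N = w: 12·6·N^(-1/2) = 14.4.
So N^(-1/2) = 0.2, which gives N = 25.

N* = 25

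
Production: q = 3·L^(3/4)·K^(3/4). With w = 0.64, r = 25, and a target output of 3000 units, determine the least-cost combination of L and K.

L* = 625, K* = 16

Cost minimization requires the marginal rate of technical substitution to equal the input-price ratio: MP_L/MP_K = w/r.
Here MP_L/MP_K = (3/4)·(K/L)/(3/4) = (K/L). Setting this equal to 0.64/25 = 0.0256 gives K = 0.0256L.
Substituting into q = 3000: 3·L^(3/4)·(0.0256L)^(3/4) = 3000.
Solving, L = 625 and K = 16.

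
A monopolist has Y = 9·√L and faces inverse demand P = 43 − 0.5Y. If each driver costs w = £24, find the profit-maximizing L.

L* = 9

Marginal revenue from the inverse demand is MR = 43 − Y.
The marginal product is MP_L = 4.5·L^(-1/2).
A monopolist hires until marginal revenue product equals the wage: MR·MP_L = w.
At L, Y = 9·√L. Substituting and solving: (43 − 9·√L)·4.5·L^(-1/2) = 24 gives L = 9.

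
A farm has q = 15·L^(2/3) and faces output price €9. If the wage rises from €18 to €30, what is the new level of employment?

L* = 27

From P·MP_L = w with MP_L = 10·L^(-1/3), the labor demand is L(w) = (90/w)^(3).
At w = 18: L = 125. At w = 30: L = 27.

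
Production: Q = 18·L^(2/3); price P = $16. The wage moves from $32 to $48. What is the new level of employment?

L* = 64

From P·MP_L = w with MP_L = 12·L^(-1/3), the labor demand is L(w) = (192/w)^(3).
At w = 32: L = 216. At w = 48: L = 64.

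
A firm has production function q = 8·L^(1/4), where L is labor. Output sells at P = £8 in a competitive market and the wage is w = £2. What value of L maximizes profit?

L* = 16

MP_L = (1/4)·8·L^(-3/4) = 2·L^(-3/4).
Profit maximization for a price taker requires P·MP_L = w: 8·2·L^(-3/4) = 2.
So L^(-3/4) = 0.125, which gives L = 16.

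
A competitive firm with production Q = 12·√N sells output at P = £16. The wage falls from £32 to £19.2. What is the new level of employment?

From P·MP_N = w with MP_N = 6·N^(-1/2), the labor demand is N(w) = (96/w)^(2).
At w = 32: N = 9. At w = 19.2: N = 25.

N* = 25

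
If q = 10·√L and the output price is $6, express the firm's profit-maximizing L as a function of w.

L(w) = 900/w²

MP_L = (1/2)·10·L^(-1/2) = 5·L^(-1/2).
Setting P·MP_L = w: 30·L^(-1/2) = w.
Solving for L: L^(-1/2) = w/30, so L = (30/w)^(2).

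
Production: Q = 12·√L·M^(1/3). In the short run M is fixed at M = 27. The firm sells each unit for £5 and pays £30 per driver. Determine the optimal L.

L* = 9

With M = 27, MP_L = (1/2)·12·L^(-1/2)·27^(1/3) = 18·L^(-1/2).
Profit maximization for a price taker requires P·MP_L = w: 5·18·L^(-1/2) = 30.
So L^(-1/2) = 1/3, which gives L = 9.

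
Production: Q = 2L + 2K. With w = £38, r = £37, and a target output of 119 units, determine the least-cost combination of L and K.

The inputs are perfect substitutes, so the firm uses whichever has the lower cost per unit of output.
Cost per unit of output via L is w/2 = 19; via K it is r/2 = 18.5. K is cheaper.
Producing Q = 119 with K alone: L = 0, K = 59.5.

L* = 0, K* = 59.5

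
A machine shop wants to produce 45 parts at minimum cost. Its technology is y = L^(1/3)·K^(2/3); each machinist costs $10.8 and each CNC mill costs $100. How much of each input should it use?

L* = 125, K* = 27

Cost minimization requires the marginal rate of technical substitution to equal the input-price ratio: MP_L/MP_K = w/r.
Here MP_L/MP_K = (1/3)·(K/L)/(2/3) = 0.5·(K/L). Setting this equal to 10.8/100 = 0.108 gives K = 0.216L.
Substituting into y = 45: L^(1/3)·(0.216L)^(2/3) = 45.
Solving, L = 125 and K = 27.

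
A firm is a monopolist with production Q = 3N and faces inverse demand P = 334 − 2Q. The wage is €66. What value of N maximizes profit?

Marginal revenue from the inverse demand is MR = 334 − 4Q.
The marginal product is MP_N = 3.
A monopolist hires until marginal revenue product equals the wage: MR·MP_N = w.
(334 − 12N)·3 = 66, so N = 26.

N* = 26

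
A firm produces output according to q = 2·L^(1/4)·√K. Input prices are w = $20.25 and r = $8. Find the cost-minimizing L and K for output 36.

L* = 16, K* = 81

Cost minimization requires the marginal rate of technical substitution to equal the input-price ratio: MP_L/MP_K = w/r.
Here MP_L/MP_K = (1/4)·(K/L)/(1/2) = 0.5·(K/L). Setting this equal to 20.25/8 = 2.53125 gives K = 5.0625L.
Substituting into q = 36: 2·L^(1/4)·(5.0625L)^(1/2) = 36.
Solving, L = 16 and K = 81.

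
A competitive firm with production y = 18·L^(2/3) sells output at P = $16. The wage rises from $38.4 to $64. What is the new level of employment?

From P·MP_L = w with MP_L = 12·L^(-1/3), the labor demand is L(w) = (192/w)^(3).
At w = 38.4: L = 125. At w = 64: L = 27.

L* = 27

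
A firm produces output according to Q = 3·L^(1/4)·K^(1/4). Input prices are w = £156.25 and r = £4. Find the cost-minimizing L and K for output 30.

Cost minimization requires the marginal rate of technical substitution to equal the input-price ratio: MP_L/MP_K = w/r.
Here MP_L/MP_K = (1/4)·(K/L)/(1/4) = (K/L). Setting this equal to 156.25/4 = 39.0625 gives K = 39.0625L.
Substituting into Q = 30: 3·L^(1/4)·(39.0625L)^(1/4) = 30.
Solving, L = 16 and K = 625.

L* = 16, K* = 625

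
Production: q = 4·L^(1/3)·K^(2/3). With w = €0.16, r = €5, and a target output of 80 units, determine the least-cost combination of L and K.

L* = 125, K* = 8

Cost minimization requires the marginal rate of technical substitution to equal the input-price ratio: MP_L/MP_K = w/r.
Here MP_L/MP_K = (1/3)·(K/L)/(2/3) = 0.5·(K/L). Setting this equal to 0.16/5 = 0.032 gives K = 0.064L.
Substituting into q = 80: 4·L^(1/3)·(0.064L)^(2/3) = 80.
Solving, L = 125 and K = 8.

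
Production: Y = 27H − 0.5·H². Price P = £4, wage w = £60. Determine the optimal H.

The marginal product of H is MP_H = 27 − H.
A price-taking firm hires until the value of the marginal product equals the wage: P·MP_H = w, so 4·(27 − H) = 60.
Then 27 − H = 15, giving H = 12.

H* = 12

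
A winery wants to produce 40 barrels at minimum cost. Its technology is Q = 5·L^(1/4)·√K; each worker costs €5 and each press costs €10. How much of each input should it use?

Cost minimization requires the marginal rate of technical substitution to equal the input-price ratio: MP_L/MP_K = w/r.
Here MP_L/MP_K = (1/4)·(K/L)/(1/2) = 0.5·(K/L). Setting this equal to 5/10 = 0.5 gives K = L.
Substituting into Q = 40: 5·L^(1/4)·(L)^(1/2) = 40.
Solving, L = 16 and K = 16.

L* = 16, K* = 16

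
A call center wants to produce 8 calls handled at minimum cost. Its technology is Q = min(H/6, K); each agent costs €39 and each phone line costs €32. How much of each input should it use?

H* = 48, K* = 8

With a fixed-proportions technology, the cost-minimizing bundle uses no slack in either input: H/6 = K = Q.
So H = 6·8 = 48 and K = 8.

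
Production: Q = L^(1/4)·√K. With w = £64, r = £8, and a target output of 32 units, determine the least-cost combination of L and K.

Cost minimization requires the marginal rate of technical substitution to equal the input-price ratio: MP_L/MP_K = w/r.
Here MP_L/MP_K = (1/4)·(K/L)/(1/2) = 0.5·(K/L). Setting this equal to 64/8 = 8 gives K = 16L.
Substituting into Q = 32: L^(1/4)·(16L)^(1/2) = 32.
Solving, L = 16 and K = 256.

L* = 16, K* = 256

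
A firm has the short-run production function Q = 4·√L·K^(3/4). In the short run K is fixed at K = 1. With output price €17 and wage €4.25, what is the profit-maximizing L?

L* = 64

With K = 1, MP_L = (1/2)·4·L^(-1/2)·1^(3/4) = 2·L^(-1/2).
Profit maximization for a price taker requires P·MP_L = w: 17·2·L^(-1/2) = 4.25.
So L^(-1/2) = 0.125, which gives L = 64.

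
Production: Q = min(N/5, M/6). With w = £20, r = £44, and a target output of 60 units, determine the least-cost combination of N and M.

With a fixed-proportions technology, the cost-minimizing bundle uses no slack in either input: N/5 = M/6 = Q.
So N = 5·60 = 300 and M = 6·60 = 360.

N* = 300, M* = 360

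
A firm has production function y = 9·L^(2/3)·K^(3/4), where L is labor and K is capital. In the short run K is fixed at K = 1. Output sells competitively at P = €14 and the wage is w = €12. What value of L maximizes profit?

L* = 343

With K = 1, MP_L = (2/3)·9·L^(-1/3)·1^(3/4) = 6·L^(-1/3).
Profit maximization for a price taker requires P·MP_L = w: 14·6·L^(-1/3) = 12.
So L^(-1/3) = 1/7, which gives L = 343.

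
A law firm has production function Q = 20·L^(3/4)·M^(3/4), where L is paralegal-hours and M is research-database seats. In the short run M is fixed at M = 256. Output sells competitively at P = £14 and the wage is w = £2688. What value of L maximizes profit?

L* = 625

With M = 256, MP_L = (3/4)·20·L^(-1/4)·256^(3/4) = 960·L^(-1/4).
Profit maximization for a price taker requires P·MP_L = w: 14·960·L^(-1/4) = 2688.
So L^(-1/4) = 0.2, which gives L = 625.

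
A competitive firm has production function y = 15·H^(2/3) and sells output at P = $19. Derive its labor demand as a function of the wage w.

MP_H = (2/3)·15·H^(-1/3) = 10·H^(-1/3).
Setting P·MP_H = w: 190·H^(-1/3) = w.
Solving for H: H^(-1/3) = w/190, so H = (190/w)^(3).

H(w) = 6859000/w³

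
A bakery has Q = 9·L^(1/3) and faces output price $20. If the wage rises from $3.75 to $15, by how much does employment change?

From P·MP_L = w with MP_L = 3·L^(-2/3), the labor demand is L(w) = (60/w)^(3/2).
At w = 3.75: L = 64. At w = 15: L = 8.
ΔL = 8 − 64 = -56.

ΔL = -56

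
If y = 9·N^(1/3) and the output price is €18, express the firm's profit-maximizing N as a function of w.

MP_N = (1/3)·9·N^(-2/3) = 3·N^(-2/3).
Setting P·MP_N = w: 54·N^(-2/3) = w.
Solving for N: N^(-2/3) = w/54, so N = (54/w)^(3/2).

N(w) = (54/w)^(3/2)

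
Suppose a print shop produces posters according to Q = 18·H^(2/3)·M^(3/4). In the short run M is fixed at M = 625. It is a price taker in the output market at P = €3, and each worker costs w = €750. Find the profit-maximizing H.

With M = 625, MP_H = (2/3)·18·H^(-1/3)·625^(3/4) = 1500·H^(-1/3).
Profit maximization for a price taker requires P·MP_H = w: 3·1500·H^(-1/3) = 750.
So H^(-1/3) = 1/6, which gives H = 216.

H* = 216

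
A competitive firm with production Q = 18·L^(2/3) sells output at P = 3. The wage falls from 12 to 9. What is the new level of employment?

From P·MP_L = w with MP_L = 12·L^(-1/3), the labor demand is L(w) = (36/w)^(3).
At w = 12: L = 27. At w = 9: L = 64.

L* = 64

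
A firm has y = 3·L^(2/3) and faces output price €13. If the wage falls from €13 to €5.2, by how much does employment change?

From P·MP_L = w with MP_L = 2·L^(-1/3), the labor demand is L(w) = (26/w)^(3).
At w = 13: L = 8. At w = 5.2: L = 125.
ΔL = 125 − 8 = 117.

ΔL = 117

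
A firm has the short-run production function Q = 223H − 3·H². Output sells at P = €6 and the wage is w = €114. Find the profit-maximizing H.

H* = 34

The marginal product of H is MP_H = 223 − 6H.
A price-taking firm hires until the value of the marginal product equals the wage: P·MP_H = w, so 6·(223 − 6H) = 114.
Then 223 − 6H = 19, giving H = 34.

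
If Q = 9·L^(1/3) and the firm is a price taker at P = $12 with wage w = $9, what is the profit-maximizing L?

MP_L = (1/3)·9·L^(-2/3) = 3·L^(-2/3).
Profit maximization for a price taker requires P·MP_L = w: 12·3·L^(-2/3) = 9.
So L^(-2/3) = 0.25, which gives L = 8.

L* = 8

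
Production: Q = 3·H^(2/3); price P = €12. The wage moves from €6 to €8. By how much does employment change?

From P·MP_H = w with MP_H = 2·H^(-1/3), the labor demand is H(w) = (24/w)^(3).
At w = 6: H = 64. At w = 8: H = 27.
ΔH = 27 − 64 = -37.

ΔH = -37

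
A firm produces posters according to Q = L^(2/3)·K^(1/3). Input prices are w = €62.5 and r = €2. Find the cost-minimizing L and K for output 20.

L* = 8, K* = 125

Cost minimization requires the marginal rate of technical substitution to equal the input-price ratio: MP_L/MP_K = w/r.
Here MP_L/MP_K = (2/3)·(K/L)/(1/3) = 2·(K/L). Setting this equal to 62.5/2 = 31.25 gives K = 15.625L.
Substituting into Q = 20: L^(2/3)·(15.625L)^(1/3) = 20.
Solving, L = 8 and K = 125.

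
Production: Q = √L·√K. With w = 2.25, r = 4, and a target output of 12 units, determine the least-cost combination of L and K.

L* = 16, K* = 9

Cost minimization requires the marginal rate of technical substitution to equal the input-price ratio: MP_L/MP_K = w/r.
Here MP_L/MP_K = (1/2)·(K/L)/(1/2) = (K/L). Setting this equal to 2.25/4 = 0.5625 gives K = 0.5625L.
Substituting into Q = 12: L^(1/2)·(0.5625L)^(1/2) = 12.
Solving, L = 16 and K = 9.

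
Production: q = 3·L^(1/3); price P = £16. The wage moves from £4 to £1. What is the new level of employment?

L* = 64

From P·MP_L = w with MP_L = L^(-2/3), the labor demand is L(w) = (16/w)^(3/2).
At w = 4: L = 8. At w = 1: L = 64.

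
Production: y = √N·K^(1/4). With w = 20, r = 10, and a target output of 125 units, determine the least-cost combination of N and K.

N* = 625, K* = 625

Cost minimization requires the marginal rate of technical substitution to equal the input-price ratio: MP_N/MP_K = w/r.
Here MP_N/MP_K = (1/2)·(K/N)/(1/4) = 2·(K/N). Setting this equal to 20/10 = 2 gives K = N.
Substituting into y = 125: N^(1/2)·(N)^(1/4) = 125.
Solving, N = 625 and K = 625.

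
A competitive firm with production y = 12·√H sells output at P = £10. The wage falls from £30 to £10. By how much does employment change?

From P·MP_H = w with MP_H = 6·H^(-1/2), the labor demand is H(w) = (60/w)^(2).
At w = 30: H = 4. At w = 10: H = 36.
ΔH = 36 − 4 = 32.

ΔH = 32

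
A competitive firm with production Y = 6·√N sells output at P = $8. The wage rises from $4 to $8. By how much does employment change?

From P·MP_N = w with MP_N = 3·N^(-1/2), the labor demand is N(w) = (24/w)^(2).
At w = 4: N = 36. At w = 8: N = 9.
ΔN = 9 − 36 = -27.

ΔN = -27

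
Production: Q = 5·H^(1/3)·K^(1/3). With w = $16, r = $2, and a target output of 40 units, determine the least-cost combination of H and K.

Cost minimization requires the marginal rate of technical substitution to equal the input-price ratio: MP_H/MP_K = w/r.
Here MP_H/MP_K = (1/3)·(K/H)/(1/3) = (K/H). Setting this equal to 16/2 = 8 gives K = 8H.
Substituting into Q = 40: 5·H^(1/3)·(8H)^(1/3) = 40.
Solving, H = 8 and K = 64.

H* = 8, K* = 64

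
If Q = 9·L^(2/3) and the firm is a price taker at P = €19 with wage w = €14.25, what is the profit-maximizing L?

MP_L = (2/3)·9·L^(-1/3) = 6·L^(-1/3).
Profit maximization for a price taker requires P·MP_L = w: 19·6·L^(-1/3) = 14.25.
So L^(-1/3) = 0.125, which gives L = 512.

L* = 512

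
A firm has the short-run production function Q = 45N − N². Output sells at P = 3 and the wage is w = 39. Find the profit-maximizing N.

N* = 16

The marginal product of N is MP_N = 45 − 2N.
A price-taking firm hires until the value of the marginal product equals the wage: P·MP_N = w, so 3·(45 − 2N) = 39.
Then 45 − 2N = 13, giving N = 16.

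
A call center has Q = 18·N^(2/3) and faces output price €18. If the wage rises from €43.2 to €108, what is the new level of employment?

N* = 8

From P·MP_N = w with MP_N = 12·N^(-1/3), the labor demand is N(w) = (216/w)^(3).
At w = 43.2: N = 125. At w = 108: N = 8.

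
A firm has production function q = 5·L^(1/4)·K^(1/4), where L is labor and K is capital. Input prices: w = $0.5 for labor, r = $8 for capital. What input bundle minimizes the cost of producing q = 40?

L* = 256, K* = 16

Cost minimization requires the marginal rate of technical substitution to equal the input-price ratio: MP_L/MP_K = w/r.
Here MP_L/MP_K = (1/4)·(K/L)/(1/4) = (K/L). Setting this equal to 0.5/8 = 0.0625 gives K = 0.0625L.
Substituting into q = 40: 5·L^(1/4)·(0.0625L)^(1/4) = 40.
Solving, L = 256 and K = 16.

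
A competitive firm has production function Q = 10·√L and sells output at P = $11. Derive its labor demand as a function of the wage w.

MP_L = (1/2)·10·L^(-1/2) = 5·L^(-1/2).
Setting P·MP_L = w: 55·L^(-1/2) = w.
Solving for L: L^(-1/2) = w/55, so L = (55/w)^(2).

L(w) = 3025/w²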